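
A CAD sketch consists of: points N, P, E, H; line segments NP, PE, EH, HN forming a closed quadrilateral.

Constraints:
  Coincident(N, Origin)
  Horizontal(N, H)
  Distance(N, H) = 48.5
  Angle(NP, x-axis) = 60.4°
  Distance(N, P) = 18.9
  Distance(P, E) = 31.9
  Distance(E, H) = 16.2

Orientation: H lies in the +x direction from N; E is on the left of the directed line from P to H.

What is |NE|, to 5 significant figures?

43.635

N is at the origin; N and H share the same y with |NH| = 48.5 and H in +x, so H = (48.5, 0). NP runs at 60.4° with |NP| = 18.9, so P = (9.3355, 16.433). E is determined by |PE| = 31.9 and |EH| = 16.2 together: it lies at the intersection of circle(P, 31.9) and circle(H, 16.2). With |PH| = 42.473, the foot of the radical line on PH is 30.126 from P and the perpendicular offset is √(31.9² − 30.126²) = 10.489. Taking the left-of-PH solution: E = (41.174, 14.449).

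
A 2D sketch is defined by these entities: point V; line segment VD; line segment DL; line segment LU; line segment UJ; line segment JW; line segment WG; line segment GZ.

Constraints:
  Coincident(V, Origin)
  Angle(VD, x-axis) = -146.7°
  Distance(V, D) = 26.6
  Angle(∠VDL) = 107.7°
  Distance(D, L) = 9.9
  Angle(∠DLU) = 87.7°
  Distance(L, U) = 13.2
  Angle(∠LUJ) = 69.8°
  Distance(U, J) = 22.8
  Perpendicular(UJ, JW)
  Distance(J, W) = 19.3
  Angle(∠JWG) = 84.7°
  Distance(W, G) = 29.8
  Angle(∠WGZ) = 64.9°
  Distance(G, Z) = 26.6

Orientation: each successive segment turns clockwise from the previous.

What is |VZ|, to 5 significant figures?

12.507

∠JWG = 84.7° gives WG at 113.20° from the x-axis; with |WG| = 29.8, G = (-39.036, -0.31301). ∠WGZ = 64.9° gives GZ at -1.9000° from the x-axis; with |GZ| = 26.6, Z = (-12.450, -1.1949). Then |VZ| = |Z − V| = 12.507.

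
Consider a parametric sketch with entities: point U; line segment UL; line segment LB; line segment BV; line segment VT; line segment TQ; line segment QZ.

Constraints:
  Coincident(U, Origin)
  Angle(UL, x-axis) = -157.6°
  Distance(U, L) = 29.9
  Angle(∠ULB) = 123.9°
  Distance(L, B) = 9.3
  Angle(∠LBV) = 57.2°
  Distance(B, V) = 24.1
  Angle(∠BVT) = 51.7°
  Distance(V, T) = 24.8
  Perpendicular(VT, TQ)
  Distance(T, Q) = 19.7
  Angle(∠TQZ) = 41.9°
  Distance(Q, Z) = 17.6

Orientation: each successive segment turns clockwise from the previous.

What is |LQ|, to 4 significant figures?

11.78

U is at the origin; UL runs at -157.6° with length 29.9, so L = (-27.64, -11.39). ∠ULB = 123.9° gives LB at 146.3° from the x-axis; with |LB| = 9.3, B = (-35.38, -6.234). ∠LBV = 57.2° gives BV at 23.50° from the x-axis; with |BV| = 24.1, V = (-13.28, 3.376). ∠BVT = 51.7° gives VT at -104.8° from the x-axis; with |VT| = 24.8, T = (-19.62, -20.60). VT is perpendicular to TQ, so TQ runs at 165.2°; with |TQ| = 19.7, Q = (-38.66, -15.57). Then |LQ| = |Q − L| = 11.78.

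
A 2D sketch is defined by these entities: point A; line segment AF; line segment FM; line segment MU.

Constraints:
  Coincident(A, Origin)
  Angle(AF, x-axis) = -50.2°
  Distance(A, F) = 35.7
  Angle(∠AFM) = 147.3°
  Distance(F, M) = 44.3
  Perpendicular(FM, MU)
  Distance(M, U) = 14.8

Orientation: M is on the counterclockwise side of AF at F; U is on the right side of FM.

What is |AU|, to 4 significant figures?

81.78

A is at the origin; AF runs at -50.2° with length 35.7, so F = 35.7·(cos -50.2°, sin -50.2°) = (22.85, -27.43). ∠AFM = 147.3°, so FM runs at -50.2° + (180° − 147.3°) = -17.50° from the x-axis; with |FM| = 44.3, M = F + 44.3·(cos -17.50°, sin -17.50°) = (65.10, -40.75). The perpendicularity gives MU at right angles to FM; with |MU| = 14.8 on the right of FM, U = M + 14.8·(-0.3007, -0.9537) = (60.65, -54.86). Then |AU| = |U − A| = 81.78.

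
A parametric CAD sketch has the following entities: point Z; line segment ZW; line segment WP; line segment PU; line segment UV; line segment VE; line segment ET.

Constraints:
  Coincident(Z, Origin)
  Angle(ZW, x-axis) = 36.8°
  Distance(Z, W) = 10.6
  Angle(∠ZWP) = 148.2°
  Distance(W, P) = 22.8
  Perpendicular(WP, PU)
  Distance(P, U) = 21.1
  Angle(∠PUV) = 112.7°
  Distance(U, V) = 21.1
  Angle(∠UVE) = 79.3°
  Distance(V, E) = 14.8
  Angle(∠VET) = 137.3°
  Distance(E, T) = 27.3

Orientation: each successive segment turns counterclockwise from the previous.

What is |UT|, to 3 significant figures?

31.0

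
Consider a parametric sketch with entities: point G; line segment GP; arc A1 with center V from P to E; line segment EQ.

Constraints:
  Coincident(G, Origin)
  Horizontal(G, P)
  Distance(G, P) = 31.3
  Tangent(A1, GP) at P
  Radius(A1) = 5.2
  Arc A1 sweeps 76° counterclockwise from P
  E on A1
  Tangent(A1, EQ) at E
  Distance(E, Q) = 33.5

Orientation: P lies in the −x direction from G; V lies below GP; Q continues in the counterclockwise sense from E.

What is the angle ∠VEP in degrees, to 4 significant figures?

52.00°

G is at the origin; G and P share the same y with |GP| = 31.3 and P on the −x side, so P = (-31.30, 0.000). The tangent condition forces VP to be normal to GP, so V = P + (0, -5.2) = (-31.30, -5.200). On A1, P sits at bearing 90° from V; a 76° counterclockwise sweep puts E at bearing 166°, so E = V + 5.2·(cos 166°, sin 166°) = (-36.35, -3.942). Then cos ∠VEP = EV·EP / (|EV||EP|), giving 52.00°.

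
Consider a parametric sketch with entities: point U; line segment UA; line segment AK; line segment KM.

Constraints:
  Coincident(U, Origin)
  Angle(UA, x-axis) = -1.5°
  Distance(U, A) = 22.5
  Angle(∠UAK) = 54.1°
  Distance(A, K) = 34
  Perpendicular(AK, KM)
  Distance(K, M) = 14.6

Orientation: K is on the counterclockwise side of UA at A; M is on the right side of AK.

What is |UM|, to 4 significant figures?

38.86

U is at the origin; UA runs at -1.5° with length 22.5, so A = 22.5·(cos -1.5°, sin -1.5°) = (22.49, -0.5890). ∠UAK = 54.1°, so AK runs at -1.5° + (180° − 54.1°) = 124.4° from the x-axis; with |AK| = 34.0, K = A + 34.0·(cos 124.4°, sin 124.4°) = (3.283, 27.46). AK is perpendicular to KM; with |KM| = 14.6 on the right of AK, M = K + 14.6·(0.8251, 0.5650) = (15.33, 35.71). Then |UM| = |M − U| = 38.86.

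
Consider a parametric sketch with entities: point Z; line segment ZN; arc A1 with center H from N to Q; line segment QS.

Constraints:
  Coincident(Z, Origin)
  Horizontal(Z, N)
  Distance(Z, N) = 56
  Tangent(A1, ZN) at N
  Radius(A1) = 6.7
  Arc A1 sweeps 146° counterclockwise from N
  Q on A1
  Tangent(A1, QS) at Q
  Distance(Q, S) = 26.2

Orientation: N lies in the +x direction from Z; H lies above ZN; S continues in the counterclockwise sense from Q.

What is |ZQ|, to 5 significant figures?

60.990

Tangency of A1 to ZN means the radius HN is perpendicular to ZN, so H = N + (0, 6.7) = (56.000, 6.7000). On A1, N sits at bearing -90° from H; a 146° counterclockwise sweep puts Q at bearing 56°, so Q = H + 6.7·(cos 56°, sin 56°) = (59.747, 12.255). Then |ZQ| = |Q − Z| = 60.990.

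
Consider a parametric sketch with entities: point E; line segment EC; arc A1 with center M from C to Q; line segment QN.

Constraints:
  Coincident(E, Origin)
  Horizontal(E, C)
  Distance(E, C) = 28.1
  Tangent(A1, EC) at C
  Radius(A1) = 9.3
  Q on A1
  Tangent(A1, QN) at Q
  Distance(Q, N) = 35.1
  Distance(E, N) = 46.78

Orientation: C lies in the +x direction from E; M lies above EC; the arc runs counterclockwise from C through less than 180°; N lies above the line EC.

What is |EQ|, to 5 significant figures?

38.657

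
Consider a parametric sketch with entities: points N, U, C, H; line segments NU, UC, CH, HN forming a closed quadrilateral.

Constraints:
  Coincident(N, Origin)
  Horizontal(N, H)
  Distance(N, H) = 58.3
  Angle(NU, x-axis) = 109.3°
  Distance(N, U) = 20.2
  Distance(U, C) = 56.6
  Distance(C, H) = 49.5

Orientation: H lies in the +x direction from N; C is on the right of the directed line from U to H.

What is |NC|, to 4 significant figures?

36.74

N is at the origin; NH is horizontal with |NH| = 58.3 and H in +x, so H = (58.3, 0). NU runs at 109.3° with |NU| = 20.2, so U = (-6.676, 19.06). C is determined by |UC| = 56.6 and |CH| = 49.5 together: it lies at the intersection of circle(U, 56.6) and circle(H, 49.5). With |UH| = 67.72, the foot of the radical line on UH is 39.42 from U and the perpendicular offset is √(56.6² − 39.42²) = 40.62. Taking the right-of-UH solution: C = (19.71, -31.01).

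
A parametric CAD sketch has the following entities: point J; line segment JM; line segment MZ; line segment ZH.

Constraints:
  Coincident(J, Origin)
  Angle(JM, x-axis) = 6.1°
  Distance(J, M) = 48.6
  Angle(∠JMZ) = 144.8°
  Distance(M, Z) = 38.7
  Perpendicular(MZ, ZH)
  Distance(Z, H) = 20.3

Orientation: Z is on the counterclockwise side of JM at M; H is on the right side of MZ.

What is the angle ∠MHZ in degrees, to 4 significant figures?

62.32°

∠JMZ = 144.8°, so MZ runs at 6.1° + (180° − 144.8°) = 41.30° from the x-axis; with |MZ| = 38.7, Z = M + 38.7·(cos 41.30°, sin 41.30°) = (77.40, 30.71). MZ ⟂ ZH; with |ZH| = 20.3 on the right of MZ, H = Z + 20.3·(0.6600, -0.7513) = (90.80, 15.46). Then cos ∠MHZ = HM·HZ / (|HM||HZ|), giving 62.32°.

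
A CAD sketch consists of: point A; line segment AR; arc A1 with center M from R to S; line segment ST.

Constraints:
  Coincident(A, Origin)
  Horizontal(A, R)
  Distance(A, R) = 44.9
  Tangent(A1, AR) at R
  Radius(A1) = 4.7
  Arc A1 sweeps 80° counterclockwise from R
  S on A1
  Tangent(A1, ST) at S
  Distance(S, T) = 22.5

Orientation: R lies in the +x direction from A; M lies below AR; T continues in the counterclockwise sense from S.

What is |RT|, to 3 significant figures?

27.4

A is at the origin; A and R share the same y with |AR| = 44.9 and R on the +x side, so R = (44.9, 0.00). A1 meets AR tangentially, so MR is at right angles to AR, so M = R + (0, -4.7) = (44.9, -4.70). On A1, R sits at bearing 90° from M; an 80° counterclockwise sweep puts S at bearing 170°, so S = M + 4.7·(cos 170°, sin 170°) = (40.3, -3.88). Tangency of A1 to ST means the radius MS is perpendicular to ST, so ST runs along (−sin 170°, cos 170°); with |ST| = 22.5, T = (36.4, -26.0). Then |RT| = |T − R| = 27.4.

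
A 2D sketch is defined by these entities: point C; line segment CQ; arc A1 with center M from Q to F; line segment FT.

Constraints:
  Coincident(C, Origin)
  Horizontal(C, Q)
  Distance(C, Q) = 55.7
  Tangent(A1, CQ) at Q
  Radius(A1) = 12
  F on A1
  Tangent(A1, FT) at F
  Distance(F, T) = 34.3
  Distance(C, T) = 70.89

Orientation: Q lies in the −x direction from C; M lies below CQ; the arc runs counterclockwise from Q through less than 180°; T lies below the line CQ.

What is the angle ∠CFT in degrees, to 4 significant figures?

79.31°

C is at the origin; CQ is horizontal with |CQ| = 55.7 and Q on the −x side, so Q = (-55.70, 0.000). A1 meets CQ tangentially, so MQ is at right angles to CQ, so M = Q + (0, -12) = (-55.70, -12.00). Since MF ⟂ FT (tangency), |MT| = √(12.0² + 34.3²) = 36.34 regardless of where F sits on A1. So T lies on both circle(C, 70.89) and circle(M, 36.34); the below-CQ intersection is T = (-52.03, -48.15). F is the foot of the tangent from T: F = (-66.57, -17.09).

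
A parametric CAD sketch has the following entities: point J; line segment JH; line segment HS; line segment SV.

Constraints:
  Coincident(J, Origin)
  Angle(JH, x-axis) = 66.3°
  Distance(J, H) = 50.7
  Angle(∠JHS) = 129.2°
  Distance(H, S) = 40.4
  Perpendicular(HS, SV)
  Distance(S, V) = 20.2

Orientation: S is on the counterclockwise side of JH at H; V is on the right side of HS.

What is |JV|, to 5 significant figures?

93.740

∠JHS = 129.2°, so HS runs at 66.3° + (180° − 129.2°) = 117.10° from the x-axis; with |HS| = 40.4, S = H + 40.4·(cos 117.10°, sin 117.10°) = (1.9747, 82.389). HS ⟂ SV; with |SV| = 20.2 on the right of HS, V = S + 20.2·(0.89021, 0.45554) = (19.957, 91.591). Then |JV| = |V − J| = 93.740.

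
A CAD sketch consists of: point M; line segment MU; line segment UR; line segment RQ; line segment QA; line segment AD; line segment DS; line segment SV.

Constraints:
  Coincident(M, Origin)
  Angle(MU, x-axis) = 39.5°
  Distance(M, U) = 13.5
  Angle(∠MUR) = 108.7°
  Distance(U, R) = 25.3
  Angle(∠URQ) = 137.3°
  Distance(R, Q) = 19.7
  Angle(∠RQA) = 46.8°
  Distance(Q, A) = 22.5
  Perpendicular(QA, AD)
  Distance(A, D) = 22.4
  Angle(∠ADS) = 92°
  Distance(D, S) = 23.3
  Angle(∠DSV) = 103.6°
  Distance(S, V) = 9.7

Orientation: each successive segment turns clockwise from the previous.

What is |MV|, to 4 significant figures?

48.42

M is at the origin; MU runs at 39.5° with length 13.5, so U = (10.42, 8.587). ∠MUR = 108.7° gives UR at -31.80° from the x-axis; with |UR| = 25.3, R = (31.92, -4.745). ∠URQ = 137.3° gives RQ at -74.50° from the x-axis; with |RQ| = 19.7, Q = (37.18, -23.73). ∠RQA = 46.8° gives QA at 152.3° from the x-axis; with |QA| = 22.5, A = (17.26, -13.27). QA is perpendicular to AD, so AD runs at 62.30°; with |AD| = 22.4, D = (27.67, 6.563). ∠ADS = 92.0° gives DS at -25.70° from the x-axis; with |DS| = 23.3, S = (48.67, -3.541). ∠DSV = 103.6° gives SV at -102.1° from the x-axis; with |SV| = 9.7, V = (46.64, -13.03). Then |MV| = |V − M| = 48.42.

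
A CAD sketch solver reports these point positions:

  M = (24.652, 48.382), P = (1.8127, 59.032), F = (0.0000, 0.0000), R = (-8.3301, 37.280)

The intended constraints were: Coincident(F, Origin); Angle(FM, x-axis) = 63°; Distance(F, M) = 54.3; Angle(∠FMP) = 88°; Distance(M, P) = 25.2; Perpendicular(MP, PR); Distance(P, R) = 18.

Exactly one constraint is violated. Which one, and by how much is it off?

Distance(P, R) = 18 — off by 6.00.

F = (0.00, 0.00) ✓; FM at 63.00° ✓; |FM| = 54.30 ✓; ∠FMP = 88.00° ✓; |MP| = 25.20 ✓; ∠(MP, PR) = 90.00° ✓; |PR| = 24.00 ✗.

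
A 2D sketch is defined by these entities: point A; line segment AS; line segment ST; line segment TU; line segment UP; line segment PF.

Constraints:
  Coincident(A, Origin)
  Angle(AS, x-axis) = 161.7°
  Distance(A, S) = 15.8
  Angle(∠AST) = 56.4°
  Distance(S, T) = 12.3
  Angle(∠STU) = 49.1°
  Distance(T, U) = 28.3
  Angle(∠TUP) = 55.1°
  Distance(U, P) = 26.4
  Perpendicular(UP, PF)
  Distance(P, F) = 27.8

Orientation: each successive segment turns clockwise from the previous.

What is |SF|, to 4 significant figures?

18.01

A is at the origin; AS runs at 161.7° with length 15.8, so S = (-15.00, 4.961). ∠AST = 56.4° gives ST at 38.10° from the x-axis; with |ST| = 12.3, T = (-5.322, 12.55). ∠STU = 49.1° gives TU at -92.80° from the x-axis; with |TU| = 28.3, U = (-6.704, -15.72). ∠TUP = 55.1° gives UP at 142.3° from the x-axis; with |UP| = 26.4, P = (-27.59, 0.4287). The perpendicularity gives PF at right angles to UP, so PF runs at 52.30°; with |PF| = 27.8, F = (-10.59, 22.42). Then |SF| = |F − S| = 18.01.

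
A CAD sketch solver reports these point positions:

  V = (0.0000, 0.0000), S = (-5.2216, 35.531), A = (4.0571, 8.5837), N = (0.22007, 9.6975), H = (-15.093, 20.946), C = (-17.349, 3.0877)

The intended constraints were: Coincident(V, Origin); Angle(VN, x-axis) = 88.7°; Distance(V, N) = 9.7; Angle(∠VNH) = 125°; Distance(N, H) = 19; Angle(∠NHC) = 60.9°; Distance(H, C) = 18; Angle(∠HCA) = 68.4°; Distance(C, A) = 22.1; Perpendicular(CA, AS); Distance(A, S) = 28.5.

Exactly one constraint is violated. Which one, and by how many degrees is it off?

Perpendicular(CA, AS) — off by 4.60°.

V = (0.00, 0.00) ✓; VN at 88.70° ✓; |VN| = 9.700 ✓; ∠VNH = 125.0° ✓; |NH| = 19.00 ✓; ∠NHC = 60.90° ✓; |HC| = 18.00 ✓; ∠HCA = 68.40° ✓; |CA| = 22.10 ✓; ∠(CA, AS) = 94.60° ✗; |AS| = 28.50 ✓.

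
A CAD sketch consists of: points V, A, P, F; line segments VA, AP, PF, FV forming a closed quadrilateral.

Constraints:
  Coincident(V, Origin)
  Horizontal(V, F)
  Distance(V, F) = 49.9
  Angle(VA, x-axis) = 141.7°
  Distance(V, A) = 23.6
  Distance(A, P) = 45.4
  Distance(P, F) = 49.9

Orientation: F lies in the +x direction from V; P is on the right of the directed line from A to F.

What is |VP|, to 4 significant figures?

24.35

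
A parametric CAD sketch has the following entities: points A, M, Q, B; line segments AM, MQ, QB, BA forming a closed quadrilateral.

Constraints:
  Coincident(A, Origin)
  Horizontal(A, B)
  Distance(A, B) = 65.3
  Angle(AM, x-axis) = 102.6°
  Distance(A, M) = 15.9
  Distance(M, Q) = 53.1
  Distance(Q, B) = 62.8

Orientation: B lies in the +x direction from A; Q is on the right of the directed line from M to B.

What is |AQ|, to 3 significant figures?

37.3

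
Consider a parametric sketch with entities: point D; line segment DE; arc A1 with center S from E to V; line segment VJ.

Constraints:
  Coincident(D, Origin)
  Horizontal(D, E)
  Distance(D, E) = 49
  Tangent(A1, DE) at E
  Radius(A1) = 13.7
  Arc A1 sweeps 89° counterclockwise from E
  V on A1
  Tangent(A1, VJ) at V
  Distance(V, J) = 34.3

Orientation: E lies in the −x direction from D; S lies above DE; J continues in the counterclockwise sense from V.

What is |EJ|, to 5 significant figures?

49.850

On A1, E sits at bearing -90° from S; an 89° counterclockwise sweep puts V at bearing -1°, so V = S + 13.7·(cos -1°, sin -1°) = (-35.302, 13.461). Tangency of A1 to VJ means the radius SV is perpendicular to VJ, so VJ runs along (−sin -1°, cos -1°); with |VJ| = 34.3, J = (-34.703, 47.756). Then |EJ| = |J − E| = 49.850.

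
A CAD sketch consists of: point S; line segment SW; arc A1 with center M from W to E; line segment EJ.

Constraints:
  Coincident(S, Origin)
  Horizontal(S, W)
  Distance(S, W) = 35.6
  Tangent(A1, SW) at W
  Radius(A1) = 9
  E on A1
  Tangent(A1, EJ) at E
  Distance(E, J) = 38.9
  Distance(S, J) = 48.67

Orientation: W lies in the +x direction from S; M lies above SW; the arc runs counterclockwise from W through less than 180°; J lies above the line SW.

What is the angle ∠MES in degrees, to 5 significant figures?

19.596°

S is at the origin; S and W share the same y with |SW| = 35.6 and W on the +x side, so W = (35.600, 0.0000). The tangent condition forces MW to be normal to SW, so M = W + (0, 9) = (35.600, 9.0000). Since ME ⟂ EJ (tangency), |MJ| = √(9.0² + 38.9²) = 39.928 regardless of where E sits on A1. So J lies on both circle(S, 48.67) and circle(M, 39.928); the above-SW intersection is J = (18.428, 45.046). E is the foot of the tangent from J: E = (42.644, 14.603).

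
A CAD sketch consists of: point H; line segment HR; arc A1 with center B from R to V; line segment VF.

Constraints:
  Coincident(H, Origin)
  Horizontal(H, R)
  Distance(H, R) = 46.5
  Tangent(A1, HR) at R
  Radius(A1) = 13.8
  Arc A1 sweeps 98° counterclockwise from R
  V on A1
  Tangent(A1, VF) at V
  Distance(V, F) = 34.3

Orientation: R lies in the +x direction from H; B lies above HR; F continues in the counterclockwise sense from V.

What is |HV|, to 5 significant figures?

62.186

Tangency of A1 to HR means the radius BR is perpendicular to HR, so B = R + (0, 13.8) = (46.500, 13.800). On A1, R sits at bearing -90° from B; a 98° counterclockwise sweep puts V at bearing 8°, so V = B + 13.8·(cos 8°, sin 8°) = (60.166, 15.721). Then |HV| = |V − H| = 62.186.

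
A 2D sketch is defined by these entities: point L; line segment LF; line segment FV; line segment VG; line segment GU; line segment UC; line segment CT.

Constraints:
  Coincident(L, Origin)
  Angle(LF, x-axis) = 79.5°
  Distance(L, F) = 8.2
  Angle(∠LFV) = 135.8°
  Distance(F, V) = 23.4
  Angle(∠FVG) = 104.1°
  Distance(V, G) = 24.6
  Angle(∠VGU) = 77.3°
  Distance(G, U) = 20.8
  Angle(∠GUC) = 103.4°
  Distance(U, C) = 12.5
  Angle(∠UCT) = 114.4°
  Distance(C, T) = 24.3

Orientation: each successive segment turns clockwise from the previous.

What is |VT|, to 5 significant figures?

3.1884

L is at the origin; LF runs at 79.5° with length 8.2, so F = (1.4943, 8.0627). ∠LFV = 135.8° gives FV at 35.300° from the x-axis; with |FV| = 23.4, V = (20.592, 21.585). ∠FVG = 104.1° gives VG at -40.600° from the x-axis; with |VG| = 24.6, G = (39.270, 5.5755). ∠VGU = 77.3° gives GU at -143.30° from the x-axis; with |GU| = 20.8, U = (22.593, -6.8551). ∠GUC = 103.4° gives UC at 140.10° from the x-axis; with |UC| = 12.5, C = (13.004, 1.1630). ∠UCT = 114.4° gives CT at 74.500° from the x-axis; with |CT| = 24.3, T = (19.497, 24.579). Then |VT| = |T − V| = 3.1884.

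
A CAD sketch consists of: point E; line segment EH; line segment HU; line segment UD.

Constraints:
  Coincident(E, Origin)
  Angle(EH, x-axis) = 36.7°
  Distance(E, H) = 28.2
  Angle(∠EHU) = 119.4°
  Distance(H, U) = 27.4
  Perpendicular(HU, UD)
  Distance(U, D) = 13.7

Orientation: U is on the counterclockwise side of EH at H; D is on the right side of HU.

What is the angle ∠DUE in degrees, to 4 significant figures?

120.8°

E is at the origin; EH runs at 36.7° with length 28.2, so H = 28.2·(cos 36.7°, sin 36.7°) = (22.61, 16.85). ∠EHU = 119.4°, so HU runs at 36.7° + (180° − 119.4°) = 97.30° from the x-axis; with |HU| = 27.4, U = H + 27.4·(cos 97.30°, sin 97.30°) = (19.13, 44.03). The perpendicularity gives UD at right angles to HU; with |UD| = 13.7 on the right of HU, D = U + 13.7·(0.9919, 0.1271) = (32.72, 45.77). Then cos ∠DUE = UD·UE / (|UD||UE|), giving 120.8°.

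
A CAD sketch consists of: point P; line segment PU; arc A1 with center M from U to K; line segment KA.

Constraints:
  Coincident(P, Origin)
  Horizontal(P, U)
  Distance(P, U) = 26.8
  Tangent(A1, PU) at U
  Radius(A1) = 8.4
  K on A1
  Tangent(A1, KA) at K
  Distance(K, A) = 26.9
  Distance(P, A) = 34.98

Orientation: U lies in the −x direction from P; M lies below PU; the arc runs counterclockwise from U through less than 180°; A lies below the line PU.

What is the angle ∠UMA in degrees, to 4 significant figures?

149.5°

P is at the origin; P and U share the same y with |PU| = 26.8 and U on the −x side, so U = (-26.80, 0.000). Tangency of A1 to PU means the radius MU is perpendicular to PU, so M = U + (0, -8.4) = (-26.80, -8.400). Since MK ⟂ KA (tangency), |MA| = √(8.4² + 26.9²) = 28.18 regardless of where K sits on A1. So A lies on both circle(P, 34.98) and circle(M, 28.18); the below-PU intersection is A = (-12.49, -32.68). K is the foot of the tangent from A: K = (-32.44, -14.63).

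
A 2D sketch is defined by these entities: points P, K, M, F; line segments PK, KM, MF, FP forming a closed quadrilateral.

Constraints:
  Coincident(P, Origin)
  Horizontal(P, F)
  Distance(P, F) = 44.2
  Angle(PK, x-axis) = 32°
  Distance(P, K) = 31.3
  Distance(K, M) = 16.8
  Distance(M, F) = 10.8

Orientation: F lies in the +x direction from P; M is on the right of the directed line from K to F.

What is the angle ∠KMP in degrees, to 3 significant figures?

67.8°

Checks: |KM| = 16.80 ✓; |MF| = 10.80 ✓.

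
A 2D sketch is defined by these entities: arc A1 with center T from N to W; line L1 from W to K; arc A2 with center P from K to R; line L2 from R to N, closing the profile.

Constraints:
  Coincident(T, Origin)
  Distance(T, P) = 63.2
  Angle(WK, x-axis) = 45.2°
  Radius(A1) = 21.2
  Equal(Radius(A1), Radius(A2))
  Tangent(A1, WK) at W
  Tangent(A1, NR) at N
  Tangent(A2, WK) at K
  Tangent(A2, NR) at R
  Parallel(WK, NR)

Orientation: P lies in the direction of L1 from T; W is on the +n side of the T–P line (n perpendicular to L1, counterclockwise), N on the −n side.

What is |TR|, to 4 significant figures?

66.66

The slot axis is L1's direction at 45.2°, so u = (cos 45.2°, sin 45.2°) = (0.7046, 0.7096) and n = (−sin 45.2°, cos 45.2°) = (-0.7096, 0.7046). T is at the origin and P lies 63.2 along u from T, so P = 63.2·u = (44.53, 44.84). Tangency of A1 to both parallel lines with radius 21.2 puts W and N at T ± 21.2·n: W = (-15.04, 14.94), N = (15.04, -14.94). Equal radii place K and R the same way about P: K = P + 21.2·n = (29.49, 59.78), R = P − 21.2·n = (59.58, 29.91). Then |TR| = |R − T| = 66.66.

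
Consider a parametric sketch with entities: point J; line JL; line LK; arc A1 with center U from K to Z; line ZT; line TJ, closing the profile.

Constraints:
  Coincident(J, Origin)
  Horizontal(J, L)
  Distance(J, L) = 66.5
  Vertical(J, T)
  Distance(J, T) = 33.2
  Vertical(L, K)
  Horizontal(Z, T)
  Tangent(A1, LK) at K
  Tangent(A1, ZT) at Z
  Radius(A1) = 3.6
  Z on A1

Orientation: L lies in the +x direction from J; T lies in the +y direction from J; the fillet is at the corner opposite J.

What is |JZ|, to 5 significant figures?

71.124

J is at the origin; J and L share the same y with |JL| = 66.5 and L on the +x side, so L = (66.500, 0.0000). J and T share the same x with |JT| = 33.2 and T on the +y side, so T = (0.0000, 33.200). The virtual corner opposite J is at (66.500, 33.200). Tangency of A1 to LK means the radius UK is perpendicular to LK and A1 meets ZT tangentially, so UZ is at right angles to ZT, with radius 3.6, so the center U sits 3.6 in from both sides at U = (62.900, 29.600). That places the tangent points at K = (66.500, 29.600) on LK and Z = (62.900, 33.200) on ZT. Then |JZ| = |Z − J| = 71.124.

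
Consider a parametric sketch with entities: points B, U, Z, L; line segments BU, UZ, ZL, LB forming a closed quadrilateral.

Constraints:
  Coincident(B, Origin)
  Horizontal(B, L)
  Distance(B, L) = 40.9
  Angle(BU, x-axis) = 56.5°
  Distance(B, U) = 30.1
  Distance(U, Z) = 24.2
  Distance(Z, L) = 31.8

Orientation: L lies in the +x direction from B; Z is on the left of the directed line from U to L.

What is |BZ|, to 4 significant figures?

50.99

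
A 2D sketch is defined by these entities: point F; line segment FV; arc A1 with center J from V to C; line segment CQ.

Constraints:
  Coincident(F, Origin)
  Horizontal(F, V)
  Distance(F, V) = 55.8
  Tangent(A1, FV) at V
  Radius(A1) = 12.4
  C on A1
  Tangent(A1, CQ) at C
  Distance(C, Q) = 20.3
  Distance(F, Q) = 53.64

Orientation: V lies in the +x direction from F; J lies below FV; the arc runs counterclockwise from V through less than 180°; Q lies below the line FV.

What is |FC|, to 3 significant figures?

45.0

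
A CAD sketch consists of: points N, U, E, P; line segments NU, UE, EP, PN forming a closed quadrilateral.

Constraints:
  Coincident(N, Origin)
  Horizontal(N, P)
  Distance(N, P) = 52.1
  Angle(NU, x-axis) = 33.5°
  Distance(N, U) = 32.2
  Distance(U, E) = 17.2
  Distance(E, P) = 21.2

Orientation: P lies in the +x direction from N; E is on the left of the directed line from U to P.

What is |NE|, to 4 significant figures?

48.12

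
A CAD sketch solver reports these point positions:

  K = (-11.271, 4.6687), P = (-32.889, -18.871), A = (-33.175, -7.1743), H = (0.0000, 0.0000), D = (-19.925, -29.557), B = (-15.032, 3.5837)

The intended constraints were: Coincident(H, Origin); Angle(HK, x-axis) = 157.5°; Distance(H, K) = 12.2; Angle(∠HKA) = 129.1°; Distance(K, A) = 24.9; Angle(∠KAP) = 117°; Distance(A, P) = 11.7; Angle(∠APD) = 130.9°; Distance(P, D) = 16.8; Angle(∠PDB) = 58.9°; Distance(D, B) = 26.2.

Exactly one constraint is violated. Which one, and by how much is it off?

Distance(D, B) = 26.2 — off by 7.30.

H = (0.00, 0.00) ✓; HK at 157.5° ✓; |HK| = 12.20 ✓; ∠HKA = 129.1° ✓; |KA| = 24.90 ✓; ∠KAP = 117.0° ✓; |AP| = 11.70 ✓; ∠APD = 130.9° ✓; |PD| = 16.80 ✓; ∠PDB = 58.90° ✓; |DB| = 33.50 ✗.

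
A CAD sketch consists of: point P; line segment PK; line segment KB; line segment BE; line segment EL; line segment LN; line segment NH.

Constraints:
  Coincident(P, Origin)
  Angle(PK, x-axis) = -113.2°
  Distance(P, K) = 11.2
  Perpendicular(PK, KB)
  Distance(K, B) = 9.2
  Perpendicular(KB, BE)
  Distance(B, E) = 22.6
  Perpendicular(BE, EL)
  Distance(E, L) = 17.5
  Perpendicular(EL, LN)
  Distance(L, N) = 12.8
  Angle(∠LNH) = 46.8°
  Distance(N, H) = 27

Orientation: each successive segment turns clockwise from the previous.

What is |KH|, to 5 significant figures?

30.487

The perpendicularity gives LN at right angles to EL, so LN runs at -113.20°; with |LN| = 12.8, N = (7.0773, -4.5565). ∠LNH = 46.8° gives NH at 113.60° from the x-axis; with |NH| = 27.0, H = (-3.7321, 20.185). Then |KH| = |H − K| = 30.487.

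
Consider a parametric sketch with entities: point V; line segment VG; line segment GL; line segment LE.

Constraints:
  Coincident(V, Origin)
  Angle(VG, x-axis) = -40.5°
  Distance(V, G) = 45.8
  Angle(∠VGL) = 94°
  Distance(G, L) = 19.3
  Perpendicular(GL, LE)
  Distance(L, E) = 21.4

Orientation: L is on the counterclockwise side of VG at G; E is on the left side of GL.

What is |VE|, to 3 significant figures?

33.1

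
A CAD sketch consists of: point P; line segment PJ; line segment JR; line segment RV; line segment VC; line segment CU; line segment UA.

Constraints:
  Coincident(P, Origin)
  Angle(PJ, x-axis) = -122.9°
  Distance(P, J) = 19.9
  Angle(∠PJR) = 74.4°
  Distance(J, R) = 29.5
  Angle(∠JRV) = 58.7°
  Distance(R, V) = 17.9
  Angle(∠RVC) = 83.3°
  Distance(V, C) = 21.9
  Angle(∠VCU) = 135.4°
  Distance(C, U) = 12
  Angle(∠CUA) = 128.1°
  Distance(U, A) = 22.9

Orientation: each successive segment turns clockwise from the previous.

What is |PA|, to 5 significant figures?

47.166

P is at the origin; PJ runs at -122.9° with length 19.9, so J = (-10.809, -16.708). ∠PJR = 74.4° gives JR at 131.50° from the x-axis; with |JR| = 29.5, R = (-30.356, 5.3858). ∠JRV = 58.7° gives RV at 10.200° from the x-axis; with |RV| = 17.9, V = (-12.739, 8.5556). ∠RVC = 83.3° gives VC at -86.500° from the x-axis; with |VC| = 21.9, C = (-11.402, -13.304). ∠VCU = 135.4° gives CU at -131.10° from the x-axis; with |CU| = 12.0, U = (-19.291, -22.346). ∠CUA = 128.1° gives UA at 177.00° from the x-axis; with |UA| = 22.9, A = (-42.160, -21.148). Then |PA| = |A − P| = 47.166.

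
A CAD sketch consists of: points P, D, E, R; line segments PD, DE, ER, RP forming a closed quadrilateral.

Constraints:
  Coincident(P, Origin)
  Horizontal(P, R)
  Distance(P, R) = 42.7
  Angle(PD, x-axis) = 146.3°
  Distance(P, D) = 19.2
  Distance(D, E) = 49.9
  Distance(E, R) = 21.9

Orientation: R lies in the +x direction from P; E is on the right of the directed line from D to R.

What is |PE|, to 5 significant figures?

30.734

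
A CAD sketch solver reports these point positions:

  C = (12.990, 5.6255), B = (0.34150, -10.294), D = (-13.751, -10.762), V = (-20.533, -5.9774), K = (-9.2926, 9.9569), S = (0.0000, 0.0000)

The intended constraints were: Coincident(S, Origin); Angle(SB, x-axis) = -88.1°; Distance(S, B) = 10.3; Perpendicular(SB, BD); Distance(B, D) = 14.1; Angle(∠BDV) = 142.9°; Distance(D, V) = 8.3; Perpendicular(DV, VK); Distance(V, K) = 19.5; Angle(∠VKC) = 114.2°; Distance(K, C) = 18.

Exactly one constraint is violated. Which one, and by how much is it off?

Distance(K, C) = 18 — off by 4.70.

S = (0.00, 0.00) ✓; SB at -88.10° ✓; |SB| = 10.30 ✓; ∠(SB, BD) = 90.00° ✓; |BD| = 14.10 ✓; ∠BDV = 142.9° ✓; |DV| = 8.300 ✓; ∠(DV, VK) = 90.00° ✓; |VK| = 19.50 ✓; ∠VKC = 114.2° ✓; |KC| = 22.70 ✗.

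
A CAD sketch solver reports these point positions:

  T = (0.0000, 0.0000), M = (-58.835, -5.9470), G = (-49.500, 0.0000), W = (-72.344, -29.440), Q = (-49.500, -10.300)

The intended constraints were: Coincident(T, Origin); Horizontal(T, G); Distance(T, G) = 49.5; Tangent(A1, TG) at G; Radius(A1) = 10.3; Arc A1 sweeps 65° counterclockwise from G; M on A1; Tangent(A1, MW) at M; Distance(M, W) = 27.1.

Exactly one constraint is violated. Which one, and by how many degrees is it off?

Tangent(A1, MW) at M — off by 4.90°.

T = (0.00, 0.00) ✓; T.y = 0.00, G.y = 0.00 ✓; |TG| = 49.50 ✓; ∠(QG, GT) = 90.00° ✓; |QG| = 10.30 ✓; bearing(Q→M) − bearing(Q→G) = 65.00° ✓; |QM| = 10.30 ✓; ∠(QM, MW) = 94.90° ✗; |MW| = 27.10 ✓.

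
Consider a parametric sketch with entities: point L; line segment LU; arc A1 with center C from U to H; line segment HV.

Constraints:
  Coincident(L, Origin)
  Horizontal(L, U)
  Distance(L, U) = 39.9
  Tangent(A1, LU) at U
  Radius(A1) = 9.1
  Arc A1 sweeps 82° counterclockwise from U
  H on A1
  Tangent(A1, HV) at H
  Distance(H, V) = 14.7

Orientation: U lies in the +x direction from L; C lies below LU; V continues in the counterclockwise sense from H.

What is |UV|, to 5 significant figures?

24.972

L is at the origin; LU is horizontal with |LU| = 39.9 and U on the +x side, so U = (39.900, 0.0000). Tangency of A1 to LU means the radius CU is perpendicular to LU, so C = U + (0, -9.1) = (39.900, -9.1000). On A1, U sits at bearing 90° from C; an 82° counterclockwise sweep puts H at bearing 172°, so H = C + 9.1·(cos 172°, sin 172°) = (30.889, -7.8335). Tangency of A1 to HV means the radius CH is perpendicular to HV, so HV runs along (−sin 172°, cos 172°); with |HV| = 14.7, V = (28.843, -22.390). Then |UV| = |V − U| = 24.972.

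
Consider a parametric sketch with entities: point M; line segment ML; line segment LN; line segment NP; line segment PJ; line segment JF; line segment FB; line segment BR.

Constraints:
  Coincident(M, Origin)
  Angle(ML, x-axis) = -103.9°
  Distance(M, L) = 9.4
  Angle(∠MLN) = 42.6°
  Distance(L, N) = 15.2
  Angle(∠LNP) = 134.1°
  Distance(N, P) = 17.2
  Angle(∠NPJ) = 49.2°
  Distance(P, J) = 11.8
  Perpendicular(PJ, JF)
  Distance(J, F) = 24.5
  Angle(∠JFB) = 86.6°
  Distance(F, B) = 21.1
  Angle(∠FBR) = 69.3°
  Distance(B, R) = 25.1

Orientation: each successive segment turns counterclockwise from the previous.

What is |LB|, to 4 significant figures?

36.88

M is at the origin; ML runs at -103.9° with length 9.4, so L = (-2.258, -9.125). ∠MLN = 42.6° gives LN at 33.50° from the x-axis; with |LN| = 15.2, N = (10.42, -0.7353). ∠LNP = 134.1° gives NP at 79.40° from the x-axis; with |NP| = 17.2, P = (13.58, 16.17). ∠NPJ = 49.2° gives PJ at -149.8° from the x-axis; with |PJ| = 11.8, J = (3.382, 10.24). PJ is perpendicular to JF, so JF runs at -59.80°; with |JF| = 24.5, F = (15.71, -10.94). ∠JFB = 86.6° gives FB at 33.60° from the x-axis; with |FB| = 21.1, B = (33.28, 0.7374). Then |LB| = |B − L| = 36.88.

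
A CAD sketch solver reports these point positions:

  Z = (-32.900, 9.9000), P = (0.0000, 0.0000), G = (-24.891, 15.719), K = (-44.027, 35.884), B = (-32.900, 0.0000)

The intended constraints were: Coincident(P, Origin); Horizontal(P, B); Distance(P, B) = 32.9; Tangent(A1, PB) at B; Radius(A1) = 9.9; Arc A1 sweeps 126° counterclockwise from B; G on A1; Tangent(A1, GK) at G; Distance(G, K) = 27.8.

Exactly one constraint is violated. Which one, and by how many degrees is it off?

Tangent(A1, GK) at G — off by 7.50°.

P = (0.00, 0.00) ✓; P.y = 0.00, B.y = 0.00 ✓; |PB| = 32.90 ✓; ∠(ZB, BP) = 90.00° ✓; |ZB| = 9.900 ✓; bearing(Z→G) − bearing(Z→B) = 126.0° ✓; |ZG| = 9.900 ✓; ∠(ZG, GK) = 82.50° ✗; |GK| = 27.80 ✓.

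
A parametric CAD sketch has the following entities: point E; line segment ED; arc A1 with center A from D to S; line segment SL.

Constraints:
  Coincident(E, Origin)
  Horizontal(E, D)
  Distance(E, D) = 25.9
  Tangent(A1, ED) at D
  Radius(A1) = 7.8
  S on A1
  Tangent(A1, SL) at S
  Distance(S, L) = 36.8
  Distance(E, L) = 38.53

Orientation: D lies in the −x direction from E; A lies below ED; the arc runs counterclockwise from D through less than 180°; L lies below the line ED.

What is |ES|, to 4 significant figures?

33.98

Checks: |AS| = 7.800 ✓; ∠(AS, SL) = 90.00° ✓; |SL| = 36.80 ✓; |EL| = 38.53 ✓.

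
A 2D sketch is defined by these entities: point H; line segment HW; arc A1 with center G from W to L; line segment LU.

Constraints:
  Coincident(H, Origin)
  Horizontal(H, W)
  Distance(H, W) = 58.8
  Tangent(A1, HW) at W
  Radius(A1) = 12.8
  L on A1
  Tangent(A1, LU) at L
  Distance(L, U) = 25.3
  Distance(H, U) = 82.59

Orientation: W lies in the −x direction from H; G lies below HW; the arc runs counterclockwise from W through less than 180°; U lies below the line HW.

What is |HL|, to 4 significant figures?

72.47

H is at the origin; H and W share the same y with |HW| = 58.8 and W on the −x side, so W = (-58.80, 0.000). A1 meets HW tangentially, so GW is at right angles to HW, so G = W + (0, -12.8) = (-58.80, -12.80). Since GL ⟂ LU (tangency), |GU| = √(12.8² + 25.3²) = 28.35 regardless of where L sits on A1. So U lies on both circle(H, 82.59) and circle(G, 28.35); the below-HW intersection is U = (-73.96, -36.76). L is the foot of the tangent from U: L = (-71.54, -11.58).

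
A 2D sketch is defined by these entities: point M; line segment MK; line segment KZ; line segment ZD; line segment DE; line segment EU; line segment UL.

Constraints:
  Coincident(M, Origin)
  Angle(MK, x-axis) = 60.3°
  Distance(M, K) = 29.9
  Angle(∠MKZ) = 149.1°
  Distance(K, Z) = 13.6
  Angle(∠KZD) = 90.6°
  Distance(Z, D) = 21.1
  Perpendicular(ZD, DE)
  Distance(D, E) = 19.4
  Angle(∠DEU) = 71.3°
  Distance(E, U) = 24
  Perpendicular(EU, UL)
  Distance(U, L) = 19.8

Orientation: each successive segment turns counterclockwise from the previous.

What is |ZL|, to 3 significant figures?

8.48

∠DEU = 71.3° gives EU at 19.3° from the x-axis; with |EU| = 24.0, U = (16.3, 27.9). EU is perpendicular to UL, so UL runs at 109°; with |UL| = 19.8, L = (9.74, 46.6). Then |ZL| = |L − Z| = 8.48.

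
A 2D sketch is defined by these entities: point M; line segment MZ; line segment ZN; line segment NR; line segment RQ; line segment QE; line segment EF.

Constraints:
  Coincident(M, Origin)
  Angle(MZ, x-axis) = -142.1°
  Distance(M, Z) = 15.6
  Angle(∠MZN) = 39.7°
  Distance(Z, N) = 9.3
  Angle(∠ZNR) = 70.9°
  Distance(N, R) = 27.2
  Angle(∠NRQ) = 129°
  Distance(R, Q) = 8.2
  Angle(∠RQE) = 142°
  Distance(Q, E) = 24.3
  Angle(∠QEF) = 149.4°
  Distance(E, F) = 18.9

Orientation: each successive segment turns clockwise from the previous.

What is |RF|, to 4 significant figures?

47.25

∠RQE = 142.0° gives QE at -120.5° from the x-axis; with |QE| = 24.3, E = (1.616, -43.78). ∠QEF = 149.4° gives EF at -151.1° from the x-axis; with |EF| = 18.9, F = (-14.93, -52.91). Then |RF| = |F − R| = 47.25.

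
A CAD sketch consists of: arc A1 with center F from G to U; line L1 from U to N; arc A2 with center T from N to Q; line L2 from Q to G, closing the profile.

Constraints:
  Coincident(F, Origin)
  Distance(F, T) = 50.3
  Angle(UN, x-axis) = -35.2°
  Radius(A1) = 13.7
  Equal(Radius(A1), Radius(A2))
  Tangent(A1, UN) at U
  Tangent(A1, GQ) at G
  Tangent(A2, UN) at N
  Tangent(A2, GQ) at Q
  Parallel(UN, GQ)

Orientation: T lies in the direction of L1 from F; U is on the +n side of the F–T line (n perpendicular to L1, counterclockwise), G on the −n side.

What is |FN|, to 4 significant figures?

52.13

The slot axis is L1's direction at -35.2°, so u = (cos -35.2°, sin -35.2°) = (0.8171, -0.5764) and n = (−sin -35.2°, cos -35.2°) = (0.5764, 0.8171). F is at the origin and T lies 50.3 along u from F, so T = 50.3·u = (41.10, -28.99). Tangency of A1 to both parallel lines with radius 13.7 puts U and G at F ± 13.7·n: U = (7.897, 11.19), G = (-7.897, -11.19). Equal radii place N and Q the same way about T: N = T + 13.7·n = (49.00, -17.80), Q = T − 13.7·n = (33.21, -40.19). Then |FN| = |N − F| = 52.13.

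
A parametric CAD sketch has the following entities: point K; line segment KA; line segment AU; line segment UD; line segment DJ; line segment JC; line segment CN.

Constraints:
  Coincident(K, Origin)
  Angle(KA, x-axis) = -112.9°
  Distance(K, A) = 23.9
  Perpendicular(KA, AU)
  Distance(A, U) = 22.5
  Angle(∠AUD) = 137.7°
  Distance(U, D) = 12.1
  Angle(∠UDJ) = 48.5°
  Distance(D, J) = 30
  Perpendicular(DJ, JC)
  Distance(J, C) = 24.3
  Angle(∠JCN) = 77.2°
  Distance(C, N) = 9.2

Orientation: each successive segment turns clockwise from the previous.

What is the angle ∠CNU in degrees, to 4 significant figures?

147.4°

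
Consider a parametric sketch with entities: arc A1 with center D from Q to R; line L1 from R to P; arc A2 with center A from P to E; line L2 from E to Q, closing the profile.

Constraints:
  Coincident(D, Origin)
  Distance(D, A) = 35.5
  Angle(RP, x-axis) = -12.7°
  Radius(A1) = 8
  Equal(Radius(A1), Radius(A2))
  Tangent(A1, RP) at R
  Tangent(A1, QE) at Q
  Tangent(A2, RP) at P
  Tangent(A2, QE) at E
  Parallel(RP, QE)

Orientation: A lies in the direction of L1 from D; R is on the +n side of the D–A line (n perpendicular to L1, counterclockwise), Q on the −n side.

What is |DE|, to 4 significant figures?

36.39

The slot axis is L1's direction at -12.7°, so u = (cos -12.7°, sin -12.7°) = (0.9755, -0.2198) and n = (−sin -12.7°, cos -12.7°) = (0.2198, 0.9755). D is at the origin and A lies 35.5 along u from D, so A = 35.5·u = (34.63, -7.805). Tangency of A1 to both parallel lines with radius 8.0 puts R and Q at D ± 8.0·n: R = (1.759, 7.804), Q = (-1.759, -7.804). Equal radii place P and E the same way about A: P = A + 8.0·n = (36.39, -0.0002639), E = A − 8.0·n = (32.87, -15.61). Then |DE| = |E − D| = 36.39.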